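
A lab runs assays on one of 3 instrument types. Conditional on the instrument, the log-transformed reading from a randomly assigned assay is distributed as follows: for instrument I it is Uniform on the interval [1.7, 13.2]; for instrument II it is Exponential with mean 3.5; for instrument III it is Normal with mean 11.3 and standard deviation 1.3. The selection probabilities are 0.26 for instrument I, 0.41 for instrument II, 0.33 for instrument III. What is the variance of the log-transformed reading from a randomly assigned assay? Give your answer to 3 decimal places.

Per component, I: μ=7.45, E[X²]=66.5233; II: μ=3.5, E[X²]=24.5; III: μ=11.3, E[X²]=129.38.
E[X] = 0.26·7.45 + 0.41·3.5 + 0.33·11.3 = 7.101.
E[X²] = 0.26·66.5233 + 0.41·24.5 + 0.33·129.38 = 70.0365.
Var(X) = E[X²] − (E[X])² = 70.0365 − 50.4242 = 19.6123.

19.612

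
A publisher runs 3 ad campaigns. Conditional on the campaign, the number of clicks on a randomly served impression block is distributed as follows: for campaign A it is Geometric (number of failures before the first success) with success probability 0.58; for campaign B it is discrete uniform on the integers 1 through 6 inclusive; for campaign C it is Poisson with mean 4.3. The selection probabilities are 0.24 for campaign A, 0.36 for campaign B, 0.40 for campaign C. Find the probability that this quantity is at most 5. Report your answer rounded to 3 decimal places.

0.833

Conditional on each campaign, P(X ≤ 5): A: 0.994511; B: 0.833333; C: 0.736663.
By total probability, P(X ≤ 5) = 0.24·0.994511 + 0.36·0.833333 + 0.4·0.736663 = 0.833348.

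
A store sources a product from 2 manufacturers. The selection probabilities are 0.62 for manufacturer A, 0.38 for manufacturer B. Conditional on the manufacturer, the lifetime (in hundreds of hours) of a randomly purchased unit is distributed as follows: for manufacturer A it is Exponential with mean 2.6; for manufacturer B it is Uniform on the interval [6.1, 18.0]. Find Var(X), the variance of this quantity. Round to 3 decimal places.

Per component, A: μ=2.6, E[X²]=13.52; B: μ=12.05, E[X²]=157.003.
E[X] = 0.62·2.6 + 0.38·12.05 = 6.191.
E[X²] = 0.62·13.52 + 0.38·157.003 = 68.0437.
Var(X) = E[X²] − (E[X])² = 68.0437 − 38.3285 = 29.7152.

29.715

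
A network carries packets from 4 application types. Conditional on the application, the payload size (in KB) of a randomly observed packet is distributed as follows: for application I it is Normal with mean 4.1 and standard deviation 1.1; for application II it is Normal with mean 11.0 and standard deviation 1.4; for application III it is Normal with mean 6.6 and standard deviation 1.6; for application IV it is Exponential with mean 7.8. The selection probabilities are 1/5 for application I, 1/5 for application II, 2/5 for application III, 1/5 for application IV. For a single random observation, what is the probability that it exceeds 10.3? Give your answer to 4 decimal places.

0.1958

Conditional on each application, P(X > 10.3): I: 8.68392e-09; II: 0.691462; III: 0.0103751; IV: 0.266998.
By total probability, P(X > 10.3) = 0.2·8.68392e-09 + 0.2·0.691462 + 0.4·0.0103751 + 0.2·0.266998 = 0.195842.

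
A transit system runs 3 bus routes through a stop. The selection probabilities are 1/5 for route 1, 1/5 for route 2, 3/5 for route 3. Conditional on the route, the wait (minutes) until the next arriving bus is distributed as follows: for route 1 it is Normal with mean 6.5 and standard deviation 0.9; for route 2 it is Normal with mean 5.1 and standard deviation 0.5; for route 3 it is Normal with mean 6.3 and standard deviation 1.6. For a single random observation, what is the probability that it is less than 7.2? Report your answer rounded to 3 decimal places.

Conditional on each route, P(X < 7.2): 1: 0.78165; 2: 0.999987; 3: 0.713112.
By total probability, P(X < 7.2) = 0.2·0.78165 + 0.2·0.999987 + 0.6·0.713112 = 0.784195.

0.784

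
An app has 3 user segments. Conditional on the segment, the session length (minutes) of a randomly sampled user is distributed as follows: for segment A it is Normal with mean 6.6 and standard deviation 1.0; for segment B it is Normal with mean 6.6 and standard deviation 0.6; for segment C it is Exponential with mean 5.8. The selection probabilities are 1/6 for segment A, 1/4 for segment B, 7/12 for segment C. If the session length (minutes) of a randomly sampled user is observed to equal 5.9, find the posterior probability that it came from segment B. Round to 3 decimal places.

0.488

Likelihoods f(5.9 | ·): A: 0.312254; B: 0.336664; C: 0.0623433.
Posterior ∝ prior × likelihood. Numerator for B: 0.25·0.336664 = 0.0841661.
Normalizing constant: 0.166667·0.312254 + 0.25·0.336664 + 0.583333·0.0623433 = 0.172575.
P(B | observation) = 0.0841661 / 0.172575 = 0.487706.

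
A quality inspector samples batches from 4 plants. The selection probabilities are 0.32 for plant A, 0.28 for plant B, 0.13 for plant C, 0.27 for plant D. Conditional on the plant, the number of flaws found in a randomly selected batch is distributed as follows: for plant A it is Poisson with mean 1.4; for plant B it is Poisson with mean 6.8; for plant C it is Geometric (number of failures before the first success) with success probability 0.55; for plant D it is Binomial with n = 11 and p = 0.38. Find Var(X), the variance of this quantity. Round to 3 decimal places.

8.758

Per component, A: μ=1.4, E[X²]=3.36; B: μ=6.8, E[X²]=53.04; C: μ=0.818182, E[X²]=2.15702; D: μ=4.18, E[X²]=20.064.
E[X] = 0.32·1.4 + 0.28·6.8 + 0.13·0.818182 + 0.27·4.18 = 3.58696.
E[X²] = 0.32·3.36 + 0.28·53.04 + 0.13·2.15702 + 0.27·20.064 = 21.6241.
Var(X) = E[X²] − (E[X])² = 21.6241 − 12.8663 = 8.75779.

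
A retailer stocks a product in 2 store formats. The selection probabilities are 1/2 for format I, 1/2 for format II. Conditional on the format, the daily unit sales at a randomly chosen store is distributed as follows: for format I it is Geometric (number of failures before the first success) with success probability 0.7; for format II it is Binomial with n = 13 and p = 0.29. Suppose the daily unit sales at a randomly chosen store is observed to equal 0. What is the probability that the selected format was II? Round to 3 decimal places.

Likelihoods P(X=0 | ·): I: 0.7; II: 0.0116509.
Posterior ∝ prior × likelihood. Numerator for II: 0.5·0.0116509 = 0.00582544.
Normalizing constant: 0.5·0.7 + 0.5·0.0116509 = 0.355825.
P(II | observation) = 0.00582544 / 0.355825 = 0.0163716.

0.016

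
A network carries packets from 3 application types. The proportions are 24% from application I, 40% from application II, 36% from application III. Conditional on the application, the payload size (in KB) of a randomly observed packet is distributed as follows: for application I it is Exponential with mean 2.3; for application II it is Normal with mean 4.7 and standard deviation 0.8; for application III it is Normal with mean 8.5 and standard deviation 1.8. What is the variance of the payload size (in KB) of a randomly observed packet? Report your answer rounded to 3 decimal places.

8.646

Per component, I: μ=2.3, E[X²]=10.58; II: μ=4.7, E[X²]=22.73; III: μ=8.5, E[X²]=75.49.
E[X] = 0.24·2.3 + 0.4·4.7 + 0.36·8.5 = 5.492.
E[X²] = 0.24·10.58 + 0.4·22.73 + 0.36·75.49 = 38.8076.
Var(X) = E[X²] − (E[X])² = 38.8076 − 30.1621 = 8.64554.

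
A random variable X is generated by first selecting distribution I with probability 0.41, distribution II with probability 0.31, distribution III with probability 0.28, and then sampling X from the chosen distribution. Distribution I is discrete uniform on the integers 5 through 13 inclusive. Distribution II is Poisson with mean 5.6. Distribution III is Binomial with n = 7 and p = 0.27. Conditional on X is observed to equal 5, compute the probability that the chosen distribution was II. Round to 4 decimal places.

Likelihoods P(X=5 | ·): I: 0.111111; II: 0.169711; III: 0.0160577.
Posterior ∝ prior × likelihood. Numerator for II: 0.31·0.169711 = 0.0526104.
Normalizing constant: 0.41·0.111111 + 0.31·0.169711 + 0.28·0.0160577 = 0.102662.
P(II | observation) = 0.0526104 / 0.102662 = 0.512462.

0.5125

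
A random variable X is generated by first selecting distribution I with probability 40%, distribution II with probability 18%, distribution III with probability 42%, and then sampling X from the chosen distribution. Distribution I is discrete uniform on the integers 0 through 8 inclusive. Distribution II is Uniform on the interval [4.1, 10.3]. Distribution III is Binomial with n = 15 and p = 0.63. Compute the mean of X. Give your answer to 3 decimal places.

Component means — I: 4; II: 7.2; III: 9.45.
E[X] = 0.4·4 + 0.18·7.2 + 0.42·9.45 = 6.865.

6.865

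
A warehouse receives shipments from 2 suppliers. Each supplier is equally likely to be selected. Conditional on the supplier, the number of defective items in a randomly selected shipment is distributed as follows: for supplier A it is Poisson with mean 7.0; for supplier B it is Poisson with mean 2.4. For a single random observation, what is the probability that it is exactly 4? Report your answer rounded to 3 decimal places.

0.108

Conditional on each supplier, P(X = 4): A: 0.0912262; B: 0.125408.
By total probability, P(X = 4) = 0.5·0.0912262 + 0.5·0.125408 = 0.108317.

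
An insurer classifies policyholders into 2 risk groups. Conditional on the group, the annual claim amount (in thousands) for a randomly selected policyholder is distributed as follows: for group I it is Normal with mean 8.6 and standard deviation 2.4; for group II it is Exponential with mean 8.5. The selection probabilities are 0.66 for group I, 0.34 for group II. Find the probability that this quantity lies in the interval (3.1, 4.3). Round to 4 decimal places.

Conditional on each group, P(3.1 < X < 4.3): I: 0.0256307; II: 0.0914276.
By total probability, P(3.1 < X < 4.3) = 0.66·0.0256307 + 0.34·0.0914276 = 0.0480017.

0.0480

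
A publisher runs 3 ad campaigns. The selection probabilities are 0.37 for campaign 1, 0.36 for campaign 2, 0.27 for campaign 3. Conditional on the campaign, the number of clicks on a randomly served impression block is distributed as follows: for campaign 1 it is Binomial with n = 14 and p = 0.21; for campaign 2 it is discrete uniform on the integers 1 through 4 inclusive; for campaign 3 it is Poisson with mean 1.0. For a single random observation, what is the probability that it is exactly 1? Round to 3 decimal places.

Conditional on each campaign, P(X = 1): 1: 0.137246; 2: 0.25; 3: 0.367879.
By total probability, P(X = 1) = 0.37·0.137246 + 0.36·0.25 + 0.27·0.367879 = 0.240108.

0.240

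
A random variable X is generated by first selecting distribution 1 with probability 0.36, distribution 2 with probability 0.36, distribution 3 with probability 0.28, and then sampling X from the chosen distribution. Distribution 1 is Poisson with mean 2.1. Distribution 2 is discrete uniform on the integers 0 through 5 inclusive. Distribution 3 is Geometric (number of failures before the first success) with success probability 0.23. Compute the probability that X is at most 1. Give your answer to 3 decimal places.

0.371

Conditional on each component, P(X ≤ 1): 1: 0.379615; 2: 0.333333; 3: 0.4071.
By total probability, P(X ≤ 1) = 0.36·0.379615 + 0.36·0.333333 + 0.28·0.4071 = 0.370649.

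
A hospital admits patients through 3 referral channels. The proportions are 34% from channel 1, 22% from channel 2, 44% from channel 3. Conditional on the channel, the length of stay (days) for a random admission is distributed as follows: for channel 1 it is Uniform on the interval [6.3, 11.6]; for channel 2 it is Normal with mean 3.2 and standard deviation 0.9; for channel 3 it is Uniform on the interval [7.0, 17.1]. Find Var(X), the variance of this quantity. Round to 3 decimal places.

Per component, 1: μ=8.95, E[X²]=82.4433; 2: μ=3.2, E[X²]=11.05; 3: μ=12.05, E[X²]=153.703.
E[X] = 0.34·8.95 + 0.22·3.2 + 0.44·12.05 = 9.049.
E[X²] = 0.34·82.4433 + 0.22·11.05 + 0.44·153.703 = 98.0912.
Var(X) = E[X²] − (E[X])² = 98.0912 − 81.8844 = 16.2068.

16.207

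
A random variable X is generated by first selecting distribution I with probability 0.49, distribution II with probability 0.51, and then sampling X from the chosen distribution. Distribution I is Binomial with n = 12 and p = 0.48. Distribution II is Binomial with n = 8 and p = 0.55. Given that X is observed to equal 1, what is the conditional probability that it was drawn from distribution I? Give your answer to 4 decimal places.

Likelihoods P(X=1 | ·): I: 0.00432971; II: 0.0164415.
Posterior ∝ prior × likelihood. Numerator for I: 0.49·0.00432971 = 0.00212156.
Normalizing constant: 0.49·0.00432971 + 0.51·0.0164415 = 0.0105067.
P(I | observation) = 0.00212156 / 0.0105067 = 0.201924.

0.2019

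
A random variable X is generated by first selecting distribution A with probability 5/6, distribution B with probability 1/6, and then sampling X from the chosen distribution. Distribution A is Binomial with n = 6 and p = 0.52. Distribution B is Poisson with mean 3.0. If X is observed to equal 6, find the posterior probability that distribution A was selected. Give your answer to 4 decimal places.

Likelihoods P(X=6 | ·): A: 0.0197706; B: 0.0504094.
Posterior ∝ prior × likelihood. Numerator for A: 0.833333·0.0197706 = 0.0164755.
Normalizing constant: 0.833333·0.0197706 + 0.166667·0.0504094 = 0.0248771.
P(A | observation) = 0.0164755 / 0.0248771 = 0.662277.

0.6623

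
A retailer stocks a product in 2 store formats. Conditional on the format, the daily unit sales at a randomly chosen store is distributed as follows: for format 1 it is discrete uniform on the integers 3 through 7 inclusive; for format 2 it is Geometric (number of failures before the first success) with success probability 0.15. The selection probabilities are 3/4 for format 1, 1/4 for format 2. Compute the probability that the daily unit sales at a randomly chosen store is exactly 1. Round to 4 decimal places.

Conditional on each format, P(X = 1): 1: 0; 2: 0.1275.
By total probability, P(X = 1) = 0.75·0 + 0.25·0.1275 = 0.031875.

0.0319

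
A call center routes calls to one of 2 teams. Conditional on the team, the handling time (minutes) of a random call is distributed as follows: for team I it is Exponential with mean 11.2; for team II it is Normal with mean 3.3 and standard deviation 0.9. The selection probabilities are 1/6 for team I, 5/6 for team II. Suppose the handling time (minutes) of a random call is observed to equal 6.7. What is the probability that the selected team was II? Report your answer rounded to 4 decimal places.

0.0347

Likelihoods f(6.7 | ·): I: 0.0490886; II: 0.000352881.
Posterior ∝ prior × likelihood. Numerator for II: 0.833333·0.000352881 = 0.000294067.
Normalizing constant: 0.166667·0.0490886 + 0.833333·0.000352881 = 0.0084755.
P(II | observation) = 0.000294067 / 0.0084755 = 0.0346961.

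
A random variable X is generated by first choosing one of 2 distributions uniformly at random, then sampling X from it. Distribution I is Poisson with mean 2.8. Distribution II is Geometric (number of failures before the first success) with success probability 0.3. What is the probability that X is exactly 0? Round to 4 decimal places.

Conditional on each component, P(X = 0): I: 0.0608101; II: 0.3.
By total probability, P(X = 0) = 0.5·0.0608101 + 0.5·0.3 = 0.180405.

0.1804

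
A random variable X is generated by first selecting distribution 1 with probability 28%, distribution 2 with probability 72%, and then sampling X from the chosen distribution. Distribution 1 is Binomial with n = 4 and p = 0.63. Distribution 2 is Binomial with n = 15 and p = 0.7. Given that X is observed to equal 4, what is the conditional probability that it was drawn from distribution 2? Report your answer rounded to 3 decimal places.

0.009

Likelihoods P(X=4 | ·): 1: 0.15753; 2: 0.000580575.
Posterior ∝ prior × likelihood. Numerator for 2: 0.72·0.000580575 = 0.000418014.
Normalizing constant: 0.28·0.15753 + 0.72·0.000580575 = 0.0445263.
P(2 | observation) = 0.000418014 / 0.0445263 = 0.00938803.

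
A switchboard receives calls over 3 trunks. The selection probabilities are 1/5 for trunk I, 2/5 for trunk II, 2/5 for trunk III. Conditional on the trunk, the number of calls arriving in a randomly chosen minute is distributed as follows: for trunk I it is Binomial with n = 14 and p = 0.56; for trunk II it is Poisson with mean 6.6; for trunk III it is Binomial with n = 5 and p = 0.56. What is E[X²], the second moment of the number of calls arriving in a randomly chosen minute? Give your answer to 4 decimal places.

For each component E[X²] = Var + (mean)², giving I: 64.9152; II: 50.16; III: 9.072.
Overall E[X²] = 0.2·64.9152 + 0.4·50.16 + 0.4·9.072 = 36.6758.

36.6758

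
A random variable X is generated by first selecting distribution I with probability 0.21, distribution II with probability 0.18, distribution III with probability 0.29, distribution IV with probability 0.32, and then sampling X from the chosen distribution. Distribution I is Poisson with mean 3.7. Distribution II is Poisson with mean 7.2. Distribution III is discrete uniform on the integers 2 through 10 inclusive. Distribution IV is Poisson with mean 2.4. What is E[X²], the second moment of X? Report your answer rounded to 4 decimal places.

For each component E[X²] = Var + (mean)², giving I: 17.39; II: 59.04; III: 42.6667; IV: 8.16.
Overall E[X²] = 0.21·17.39 + 0.18·59.04 + 0.29·42.6667 + 0.32·8.16 = 29.2636.

29.2636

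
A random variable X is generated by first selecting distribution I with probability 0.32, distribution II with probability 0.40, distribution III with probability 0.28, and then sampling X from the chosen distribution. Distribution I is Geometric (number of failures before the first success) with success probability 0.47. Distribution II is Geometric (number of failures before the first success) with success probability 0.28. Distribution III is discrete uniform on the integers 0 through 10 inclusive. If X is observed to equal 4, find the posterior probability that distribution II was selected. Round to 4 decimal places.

0.4464

Likelihoods P(X=4 | ·): I: 0.0370853; II: 0.0752468; III: 0.0909091.
Posterior ∝ prior × likelihood. Numerator for II: 0.4·0.0752468 = 0.0300987.
Normalizing constant: 0.32·0.0370853 + 0.4·0.0752468 + 0.28·0.0909091 = 0.0674205.
P(II | observation) = 0.0300987 / 0.0674205 = 0.446432.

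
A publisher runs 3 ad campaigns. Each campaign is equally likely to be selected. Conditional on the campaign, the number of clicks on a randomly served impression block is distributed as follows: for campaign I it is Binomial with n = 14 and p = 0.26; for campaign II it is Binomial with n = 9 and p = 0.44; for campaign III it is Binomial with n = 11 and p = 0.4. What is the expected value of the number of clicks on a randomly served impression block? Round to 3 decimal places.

Component means — I: 3.64; II: 3.96; III: 4.4.
E[X] = 0.333333·3.64 + 0.333333·3.96 + 0.333333·4.4 = 4.

4.000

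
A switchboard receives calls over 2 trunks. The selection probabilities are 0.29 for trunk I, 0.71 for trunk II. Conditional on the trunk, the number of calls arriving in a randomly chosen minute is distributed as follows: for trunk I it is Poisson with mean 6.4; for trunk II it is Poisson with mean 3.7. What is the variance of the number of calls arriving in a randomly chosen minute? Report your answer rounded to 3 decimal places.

5.984

Per component, I: μ=6.4, E[X²]=47.36; II: μ=3.7, E[X²]=17.39.
E[X] = 0.29·6.4 + 0.71·3.7 = 4.483.
E[X²] = 0.29·47.36 + 0.71·17.39 = 26.0813.
Var(X) = E[X²] − (E[X])² = 26.0813 − 20.0973 = 5.98401.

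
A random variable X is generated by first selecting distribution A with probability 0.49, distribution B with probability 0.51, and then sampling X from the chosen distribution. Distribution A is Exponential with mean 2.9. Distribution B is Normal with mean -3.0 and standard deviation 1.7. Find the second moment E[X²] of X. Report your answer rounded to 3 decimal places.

For each component E[X²] = Var + (mean)², giving A: 16.82; B: 11.89.
Overall E[X²] = 0.49·16.82 + 0.51·11.89 = 14.3057.

14.306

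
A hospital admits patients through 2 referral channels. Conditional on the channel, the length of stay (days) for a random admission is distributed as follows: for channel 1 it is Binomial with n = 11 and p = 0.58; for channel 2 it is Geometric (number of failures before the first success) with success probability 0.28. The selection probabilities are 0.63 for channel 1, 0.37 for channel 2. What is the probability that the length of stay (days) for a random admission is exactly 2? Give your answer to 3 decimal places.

0.058

Conditional on each channel, P(X = 2): 1: 0.00752423; 2: 0.145152.
By total probability, P(X = 2) = 0.63·0.00752423 + 0.37·0.145152 = 0.0584465.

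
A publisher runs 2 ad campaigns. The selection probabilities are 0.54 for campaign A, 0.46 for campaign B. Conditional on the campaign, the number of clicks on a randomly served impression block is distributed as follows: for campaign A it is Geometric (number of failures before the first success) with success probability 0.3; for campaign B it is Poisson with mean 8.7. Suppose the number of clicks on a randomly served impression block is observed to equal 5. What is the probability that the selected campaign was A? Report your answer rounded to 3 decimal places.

Likelihoods P(X=5 | ·): A: 0.050421; B: 0.0691915.
Posterior ∝ prior × likelihood. Numerator for A: 0.54·0.050421 = 0.0272273.
Normalizing constant: 0.54·0.050421 + 0.46·0.0691915 = 0.0590555.
P(A | observation) = 0.0272273 / 0.0590555 = 0.461047.

0.461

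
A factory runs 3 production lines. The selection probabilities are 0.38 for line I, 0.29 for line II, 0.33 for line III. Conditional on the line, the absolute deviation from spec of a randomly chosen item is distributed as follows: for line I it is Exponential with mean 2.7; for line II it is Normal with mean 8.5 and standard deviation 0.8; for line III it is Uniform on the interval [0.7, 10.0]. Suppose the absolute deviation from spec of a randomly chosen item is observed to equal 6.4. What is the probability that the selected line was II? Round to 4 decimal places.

Likelihoods f(6.4 | ·): I: 0.0346097; II: 0.0159052; III: 0.107527.
Posterior ∝ prior × likelihood. Numerator for II: 0.29·0.0159052 = 0.00461252.
Normalizing constant: 0.38·0.0346097 + 0.29·0.0159052 + 0.33·0.107527 = 0.0532481.
P(II | observation) = 0.00461252 / 0.0532481 = 0.0866232.

0.0866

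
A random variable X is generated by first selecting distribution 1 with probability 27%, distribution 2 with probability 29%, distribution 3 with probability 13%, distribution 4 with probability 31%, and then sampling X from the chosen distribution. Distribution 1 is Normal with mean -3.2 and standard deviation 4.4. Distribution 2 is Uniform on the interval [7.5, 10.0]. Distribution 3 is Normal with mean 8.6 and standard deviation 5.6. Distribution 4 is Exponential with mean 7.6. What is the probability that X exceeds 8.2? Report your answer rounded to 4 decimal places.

Conditional on each component, P(X > 8.2): 1: 0.00478614; 2: 0.72; 3: 0.528472; 4: 0.339953.
By total probability, P(X > 8.2) = 0.27·0.00478614 + 0.29·0.72 + 0.13·0.528472 + 0.31·0.339953 = 0.384179.

0.3842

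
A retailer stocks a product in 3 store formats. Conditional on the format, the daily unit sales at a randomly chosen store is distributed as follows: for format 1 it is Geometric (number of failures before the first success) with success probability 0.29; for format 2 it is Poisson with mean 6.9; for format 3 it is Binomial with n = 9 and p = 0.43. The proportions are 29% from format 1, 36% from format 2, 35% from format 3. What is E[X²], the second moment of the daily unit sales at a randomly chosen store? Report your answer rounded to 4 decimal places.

29.8241

For each component E[X²] = Var + (mean)², giving 1: 14.4364; 2: 54.51; 3: 17.1828.
Overall E[X²] = 0.29·14.4364 + 0.36·54.51 + 0.35·17.1828 = 29.8241.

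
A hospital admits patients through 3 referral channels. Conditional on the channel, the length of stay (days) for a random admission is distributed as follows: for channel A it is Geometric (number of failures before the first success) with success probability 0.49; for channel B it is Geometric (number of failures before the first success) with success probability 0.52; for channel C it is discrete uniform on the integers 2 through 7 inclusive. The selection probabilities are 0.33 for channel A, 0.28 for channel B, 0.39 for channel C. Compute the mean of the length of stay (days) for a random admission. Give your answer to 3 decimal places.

2.357

Component means — A: 1.04082; B: 0.923077; C: 4.5.
E[X] = 0.33·1.04082 + 0.28·0.923077 + 0.39·4.5 = 2.35693.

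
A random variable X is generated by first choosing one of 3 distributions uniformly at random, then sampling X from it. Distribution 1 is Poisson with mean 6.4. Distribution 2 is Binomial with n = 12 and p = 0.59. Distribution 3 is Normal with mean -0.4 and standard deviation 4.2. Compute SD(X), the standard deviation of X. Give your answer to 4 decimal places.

4.5152

Per component, 1: μ=6.4, E[X²]=47.36; 2: μ=7.08, E[X²]=53.0292; 3: μ=-0.4, E[X²]=17.8.
E[X] = 0.333333·6.4 + 0.333333·7.08 + 0.333333·-0.4 = 4.36.
E[X²] = 0.333333·47.36 + 0.333333·53.0292 + 0.333333·17.8 = 39.3964.
Var(X) = E[X²] − (E[X])² = 39.3964 − 19.0096 = 20.3868.
SD(X) = √20.3868 = 4.51517.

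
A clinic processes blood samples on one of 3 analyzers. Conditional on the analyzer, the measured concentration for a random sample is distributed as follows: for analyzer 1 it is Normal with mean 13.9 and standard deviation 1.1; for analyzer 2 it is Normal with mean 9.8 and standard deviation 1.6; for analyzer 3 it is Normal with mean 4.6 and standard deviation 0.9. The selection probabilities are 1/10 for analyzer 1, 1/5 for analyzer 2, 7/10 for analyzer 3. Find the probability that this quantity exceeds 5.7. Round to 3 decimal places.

0.377

Conditional on each analyzer, P(X > 5.7): 1: 1; 2: 0.994804; 3: 0.110812.
By total probability, P(X > 5.7) = 0.1·1 + 0.2·0.994804 + 0.7·0.110812 = 0.376529.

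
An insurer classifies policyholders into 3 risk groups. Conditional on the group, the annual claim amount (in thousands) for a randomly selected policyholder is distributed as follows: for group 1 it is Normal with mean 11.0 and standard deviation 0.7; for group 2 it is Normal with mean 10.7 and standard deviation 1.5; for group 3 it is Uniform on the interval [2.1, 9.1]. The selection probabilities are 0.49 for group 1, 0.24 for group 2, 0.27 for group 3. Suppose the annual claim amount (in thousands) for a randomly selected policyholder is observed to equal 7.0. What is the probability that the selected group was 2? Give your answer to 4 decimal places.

Likelihoods f(7.0 | ·): 1: 4.6269e-08; 2: 0.012694; 3: 0.142857.
Posterior ∝ prior × likelihood. Numerator for 2: 0.24·0.012694 = 0.00304656.
Normalizing constant: 0.49·4.6269e-08 + 0.24·0.012694 + 0.27·0.142857 = 0.041618.
P(2 | observation) = 0.00304656 / 0.041618 = 0.0732029.

0.0732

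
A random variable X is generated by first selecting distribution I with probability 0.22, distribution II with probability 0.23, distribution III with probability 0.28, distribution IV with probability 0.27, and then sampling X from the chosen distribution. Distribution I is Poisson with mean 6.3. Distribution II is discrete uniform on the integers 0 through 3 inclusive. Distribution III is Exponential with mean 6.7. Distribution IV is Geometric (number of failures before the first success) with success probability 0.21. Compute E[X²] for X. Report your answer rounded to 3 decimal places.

For each component E[X²] = Var + (mean)², giving I: 45.99; II: 3.5; III: 89.78; IV: 32.0658.
Overall E[X²] = 0.22·45.99 + 0.23·3.5 + 0.28·89.78 + 0.27·32.0658 = 44.719.

44.719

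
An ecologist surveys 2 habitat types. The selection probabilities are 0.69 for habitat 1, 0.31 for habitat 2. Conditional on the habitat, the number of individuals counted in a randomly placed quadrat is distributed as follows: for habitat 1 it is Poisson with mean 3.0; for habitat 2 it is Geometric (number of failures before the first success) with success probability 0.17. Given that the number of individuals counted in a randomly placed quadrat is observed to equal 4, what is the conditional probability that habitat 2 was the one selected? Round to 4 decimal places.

Likelihoods P(X=4 | ·): 1: 0.168031; 2: 0.0806791.
Posterior ∝ prior × likelihood. Numerator for 2: 0.31·0.0806791 = 0.0250105.
Normalizing constant: 0.69·0.168031 + 0.31·0.0806791 = 0.140952.
P(2 | observation) = 0.0250105 / 0.140952 = 0.17744.

0.1774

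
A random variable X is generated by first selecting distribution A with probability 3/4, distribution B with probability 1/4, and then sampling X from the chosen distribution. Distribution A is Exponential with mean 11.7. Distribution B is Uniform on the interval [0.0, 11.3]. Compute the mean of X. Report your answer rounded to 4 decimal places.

10.1875

Component means — A: 11.7; B: 5.65.
E[X] = 0.75·11.7 + 0.25·5.65 = 10.1875.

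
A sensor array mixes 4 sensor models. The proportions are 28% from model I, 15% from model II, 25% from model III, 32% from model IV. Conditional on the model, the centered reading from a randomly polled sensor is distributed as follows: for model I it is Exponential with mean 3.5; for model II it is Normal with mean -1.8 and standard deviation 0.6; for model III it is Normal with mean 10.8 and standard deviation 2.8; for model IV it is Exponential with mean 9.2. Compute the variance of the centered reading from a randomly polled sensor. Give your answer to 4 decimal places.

Per component, I: μ=3.5, E[X²]=24.5; II: μ=-1.8, E[X²]=3.6; III: μ=10.8, E[X²]=124.48; IV: μ=9.2, E[X²]=169.28.
E[X] = 0.28·3.5 + 0.15·-1.8 + 0.25·10.8 + 0.32·9.2 = 6.354.
E[X²] = 0.28·24.5 + 0.15·3.6 + 0.25·124.48 + 0.32·169.28 = 92.6896.
Var(X) = E[X²] − (E[X])² = 92.6896 − 40.3733 = 52.3163.

52.3163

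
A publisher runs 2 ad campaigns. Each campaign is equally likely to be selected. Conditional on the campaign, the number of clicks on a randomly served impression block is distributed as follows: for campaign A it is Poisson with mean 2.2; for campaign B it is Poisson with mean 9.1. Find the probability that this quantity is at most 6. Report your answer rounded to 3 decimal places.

Conditional on each campaign, P(X ≤ 6): A: 0.992539; B: 0.197823.
By total probability, P(X ≤ 6) = 0.5·0.992539 + 0.5·0.197823 = 0.595181.

0.595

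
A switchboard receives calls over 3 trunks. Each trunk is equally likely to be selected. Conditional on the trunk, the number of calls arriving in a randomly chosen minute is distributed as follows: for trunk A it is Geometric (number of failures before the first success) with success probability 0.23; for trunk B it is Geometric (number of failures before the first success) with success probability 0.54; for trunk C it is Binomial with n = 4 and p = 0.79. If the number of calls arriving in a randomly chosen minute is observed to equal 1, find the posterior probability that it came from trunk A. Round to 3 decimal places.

0.389

Likelihoods P(X=1 | ·): A: 0.1771; B: 0.2484; C: 0.0292648.
Posterior ∝ prior × likelihood. Numerator for A: 0.333333·0.1771 = 0.0590333.
Normalizing constant: 0.333333·0.1771 + 0.333333·0.2484 + 0.333333·0.0292648 = 0.151588.
P(A | observation) = 0.0590333 / 0.151588 = 0.389432.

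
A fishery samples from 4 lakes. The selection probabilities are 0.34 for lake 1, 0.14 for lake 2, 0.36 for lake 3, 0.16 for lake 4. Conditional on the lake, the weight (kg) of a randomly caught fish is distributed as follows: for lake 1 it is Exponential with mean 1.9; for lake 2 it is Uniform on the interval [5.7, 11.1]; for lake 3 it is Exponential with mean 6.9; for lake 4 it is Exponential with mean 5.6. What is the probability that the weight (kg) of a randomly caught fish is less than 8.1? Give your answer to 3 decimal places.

0.768

Conditional on each lake, P(X < 8.1): 1: 0.985922; 2: 0.444444; 3: 0.690845; 4: 0.76459.
By total probability, P(X < 8.1) = 0.34·0.985922 + 0.14·0.444444 + 0.36·0.690845 + 0.16·0.76459 = 0.768475.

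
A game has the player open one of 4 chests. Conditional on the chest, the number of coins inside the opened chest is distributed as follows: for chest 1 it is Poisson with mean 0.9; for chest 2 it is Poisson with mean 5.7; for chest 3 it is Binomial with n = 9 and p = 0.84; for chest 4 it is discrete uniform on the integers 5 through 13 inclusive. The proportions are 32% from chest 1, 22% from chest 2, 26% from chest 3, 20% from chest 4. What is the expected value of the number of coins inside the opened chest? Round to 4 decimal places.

Component means — 1: 0.9; 2: 5.7; 3: 7.56; 4: 9.
E[X] = 0.32·0.9 + 0.22·5.7 + 0.26·7.56 + 0.2·9 = 5.3076.

5.3076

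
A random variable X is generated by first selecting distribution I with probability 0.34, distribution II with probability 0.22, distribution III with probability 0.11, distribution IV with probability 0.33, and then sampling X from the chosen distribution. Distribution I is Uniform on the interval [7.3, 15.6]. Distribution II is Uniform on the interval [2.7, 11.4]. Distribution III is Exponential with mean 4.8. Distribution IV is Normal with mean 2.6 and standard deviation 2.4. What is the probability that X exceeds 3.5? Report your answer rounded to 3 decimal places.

Conditional on each component, P(X > 3.5): I: 1; II: 0.908046; III: 0.482311; IV: 0.35383.
By total probability, P(X > 3.5) = 0.34·1 + 0.22·0.908046 + 0.11·0.482311 + 0.33·0.35383 = 0.709588.

0.710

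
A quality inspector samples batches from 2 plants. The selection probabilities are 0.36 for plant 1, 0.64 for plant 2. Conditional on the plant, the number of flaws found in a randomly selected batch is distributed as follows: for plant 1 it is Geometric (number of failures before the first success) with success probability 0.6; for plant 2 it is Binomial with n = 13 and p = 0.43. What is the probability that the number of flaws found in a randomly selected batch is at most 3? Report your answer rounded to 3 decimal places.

0.427

Conditional on each plant, P(X ≤ 3): 1: 0.9744; 2: 0.11933.
By total probability, P(X ≤ 3) = 0.36·0.9744 + 0.64·0.11933 = 0.427155.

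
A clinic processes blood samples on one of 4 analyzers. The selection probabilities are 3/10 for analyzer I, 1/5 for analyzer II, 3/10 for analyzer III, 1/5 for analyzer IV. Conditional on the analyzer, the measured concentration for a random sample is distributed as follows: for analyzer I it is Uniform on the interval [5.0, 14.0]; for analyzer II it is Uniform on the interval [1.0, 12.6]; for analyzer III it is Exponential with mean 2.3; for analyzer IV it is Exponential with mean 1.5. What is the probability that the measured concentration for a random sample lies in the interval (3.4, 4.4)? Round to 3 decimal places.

Conditional on each analyzer, P(3.4 < X < 4.4): I: 0; II: 0.0862069; III: 0.0804035; IV: 0.0504378.
By total probability, P(3.4 < X < 4.4) = 0.3·0 + 0.2·0.0862069 + 0.3·0.0804035 + 0.2·0.0504378 = 0.05145.

0.051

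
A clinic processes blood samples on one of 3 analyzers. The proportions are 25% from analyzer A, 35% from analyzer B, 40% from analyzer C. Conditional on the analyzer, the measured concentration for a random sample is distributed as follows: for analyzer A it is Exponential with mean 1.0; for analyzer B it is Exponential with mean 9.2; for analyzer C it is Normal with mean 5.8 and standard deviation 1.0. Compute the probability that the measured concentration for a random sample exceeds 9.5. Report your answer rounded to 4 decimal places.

0.1247

Conditional on each analyzer, P(X > 9.5): A: 7.48518e-05; B: 0.356077; C: 0.0001078.
By total probability, P(X > 9.5) = 0.25·7.48518e-05 + 0.35·0.356077 + 0.4·0.0001078 = 0.124689.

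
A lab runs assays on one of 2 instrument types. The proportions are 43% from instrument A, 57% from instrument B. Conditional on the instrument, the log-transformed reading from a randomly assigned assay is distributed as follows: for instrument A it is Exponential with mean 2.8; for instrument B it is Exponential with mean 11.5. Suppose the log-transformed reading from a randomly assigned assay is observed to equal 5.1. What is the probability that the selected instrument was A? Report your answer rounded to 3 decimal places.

0.439

Likelihoods f(5.1 | ·): A: 0.0577837; B: 0.0558087.
Posterior ∝ prior × likelihood. Numerator for A: 0.43·0.0577837 = 0.024847.
Normalizing constant: 0.43·0.0577837 + 0.57·0.0558087 = 0.056658.
P(A | observation) = 0.024847 / 0.056658 = 0.438544.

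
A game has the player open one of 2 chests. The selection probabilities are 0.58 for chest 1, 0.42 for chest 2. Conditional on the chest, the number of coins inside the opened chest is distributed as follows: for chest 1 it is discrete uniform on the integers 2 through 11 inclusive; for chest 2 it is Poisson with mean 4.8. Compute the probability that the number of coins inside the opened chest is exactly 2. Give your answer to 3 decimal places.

0.098

Conditional on each chest, P(X = 2): 1: 0.1; 2: 0.0948067.
By total probability, P(X = 2) = 0.58·0.1 + 0.42·0.0948067 = 0.0978188.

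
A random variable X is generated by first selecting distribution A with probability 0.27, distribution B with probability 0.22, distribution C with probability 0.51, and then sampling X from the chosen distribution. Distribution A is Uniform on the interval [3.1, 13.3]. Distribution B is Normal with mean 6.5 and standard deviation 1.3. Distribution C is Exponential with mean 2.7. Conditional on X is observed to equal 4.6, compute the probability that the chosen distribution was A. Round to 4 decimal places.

Likelihoods f(4.6 | ·): A: 0.0980392; B: 0.105468; C: 0.0674104.
Posterior ∝ prior × likelihood. Numerator for A: 0.27·0.0980392 = 0.0264706.
Normalizing constant: 0.27·0.0980392 + 0.22·0.105468 + 0.51·0.0674104 = 0.0840528.
P(A | observation) = 0.0264706 / 0.0840528 = 0.314928.

0.3149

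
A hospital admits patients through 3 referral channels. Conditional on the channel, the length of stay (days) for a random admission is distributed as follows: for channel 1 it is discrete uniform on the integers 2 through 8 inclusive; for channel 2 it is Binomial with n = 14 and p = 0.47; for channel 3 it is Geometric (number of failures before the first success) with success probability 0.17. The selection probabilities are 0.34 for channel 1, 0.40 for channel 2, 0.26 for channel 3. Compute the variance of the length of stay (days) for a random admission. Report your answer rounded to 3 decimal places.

10.863

Per component, 1: μ=5, E[X²]=29; 2: μ=6.58, E[X²]=46.7838; 3: μ=4.88235, E[X²]=52.5571.
E[X] = 0.34·5 + 0.4·6.58 + 0.26·4.88235 = 5.60141.
E[X²] = 0.34·29 + 0.4·46.7838 + 0.26·52.5571 = 42.2384.
Var(X) = E[X²] − (E[X])² = 42.2384 − 31.3758 = 10.8626.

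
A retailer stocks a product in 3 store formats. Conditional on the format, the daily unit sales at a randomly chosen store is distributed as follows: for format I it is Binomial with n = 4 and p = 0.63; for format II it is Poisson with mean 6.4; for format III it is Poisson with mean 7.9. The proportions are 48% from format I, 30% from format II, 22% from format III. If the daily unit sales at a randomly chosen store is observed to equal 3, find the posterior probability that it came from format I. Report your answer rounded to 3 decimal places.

Likelihoods P(X=3 | ·): I: 0.37007; II: 0.0725945; III: 0.0304652.
Posterior ∝ prior × likelihood. Numerator for I: 0.48·0.37007 = 0.177633.
Normalizing constant: 0.48·0.37007 + 0.3·0.0725945 + 0.22·0.0304652 = 0.206114.
P(I | observation) = 0.177633 / 0.206114 = 0.861821.

0.862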